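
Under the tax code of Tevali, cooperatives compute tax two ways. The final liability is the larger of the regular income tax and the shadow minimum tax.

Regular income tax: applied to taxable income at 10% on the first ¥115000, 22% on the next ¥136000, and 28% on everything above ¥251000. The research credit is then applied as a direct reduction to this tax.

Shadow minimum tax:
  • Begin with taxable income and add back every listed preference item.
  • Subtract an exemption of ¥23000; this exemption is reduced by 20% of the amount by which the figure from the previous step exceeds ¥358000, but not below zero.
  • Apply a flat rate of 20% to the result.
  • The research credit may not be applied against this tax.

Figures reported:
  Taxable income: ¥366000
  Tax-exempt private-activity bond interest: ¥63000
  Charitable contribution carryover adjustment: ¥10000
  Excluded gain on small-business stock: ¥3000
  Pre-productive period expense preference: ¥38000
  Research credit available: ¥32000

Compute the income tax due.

¥96000

Shadow minimum tax:
  Adjusted income: ¥366000 + ¥63000 + ¥10000 + ¥3000 + ¥38000 = ¥480000
  Exemption: 20% × (¥480000 − ¥358000) = ¥24400 ≥ ¥23000, so the exemption is fully phased out
  Base: ¥480000 − ¥0 = ¥480000
  ¥480000 × 20% = ¥96000

Regular income tax:
  ¥115000 × 10% = ¥11500
  ¥136000 × 22% = ¥29920
  ¥115000 × 28% = ¥32200
  → ¥73620
  Less research credit ¥32000 → ¥41620

¥96000 > ¥41620, so the shadow minimum tax is the binding amount.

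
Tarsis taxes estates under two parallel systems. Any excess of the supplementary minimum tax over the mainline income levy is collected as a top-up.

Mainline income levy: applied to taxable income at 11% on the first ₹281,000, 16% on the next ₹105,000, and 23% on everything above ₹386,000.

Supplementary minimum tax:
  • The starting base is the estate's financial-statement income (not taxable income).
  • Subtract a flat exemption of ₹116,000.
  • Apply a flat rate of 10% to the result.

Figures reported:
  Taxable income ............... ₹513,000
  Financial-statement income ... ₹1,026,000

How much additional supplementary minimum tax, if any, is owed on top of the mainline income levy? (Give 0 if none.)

Mainline income levy:
  ₹281,000 × 11% = ₹30,910
  ₹105,000 × 16% = ₹16,800
  ₹127,000 × 23% = ₹29,210
  → ₹76,920

Supplementary minimum tax:
  Base (financial-statement income): ₹1,026,000
  Less exemption ₹116,000 → base ₹910,000
  ₹910,000 × 10% = ₹91,000

Excess of supplementary minimum tax over mainline income levy: ₹91,000 − ₹76,920 = ₹14,080.

₹14,080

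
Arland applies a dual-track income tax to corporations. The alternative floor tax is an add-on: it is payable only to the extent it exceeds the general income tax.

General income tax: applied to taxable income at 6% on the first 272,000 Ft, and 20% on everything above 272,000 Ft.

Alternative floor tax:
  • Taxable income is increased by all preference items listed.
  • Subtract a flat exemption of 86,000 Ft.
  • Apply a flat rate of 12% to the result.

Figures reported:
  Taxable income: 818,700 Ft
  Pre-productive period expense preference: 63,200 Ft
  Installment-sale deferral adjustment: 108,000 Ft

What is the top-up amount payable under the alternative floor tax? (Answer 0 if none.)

0 Ft

Alternative floor tax:
  Adjusted income: 818,700 Ft + 63,200 Ft + 108,000 Ft = 989,900 Ft
  Less exemption 86,000 Ft → base 903,900 Ft
  903,900 Ft × 12% = 108,468 Ft

General income tax:
  272,000 Ft × 6% = 16,320 Ft
  546,700 Ft × 20% = 109,340 Ft
  → 125,660 Ft

108,468 Ft ≤ 125,660 Ft, so no add-on is due.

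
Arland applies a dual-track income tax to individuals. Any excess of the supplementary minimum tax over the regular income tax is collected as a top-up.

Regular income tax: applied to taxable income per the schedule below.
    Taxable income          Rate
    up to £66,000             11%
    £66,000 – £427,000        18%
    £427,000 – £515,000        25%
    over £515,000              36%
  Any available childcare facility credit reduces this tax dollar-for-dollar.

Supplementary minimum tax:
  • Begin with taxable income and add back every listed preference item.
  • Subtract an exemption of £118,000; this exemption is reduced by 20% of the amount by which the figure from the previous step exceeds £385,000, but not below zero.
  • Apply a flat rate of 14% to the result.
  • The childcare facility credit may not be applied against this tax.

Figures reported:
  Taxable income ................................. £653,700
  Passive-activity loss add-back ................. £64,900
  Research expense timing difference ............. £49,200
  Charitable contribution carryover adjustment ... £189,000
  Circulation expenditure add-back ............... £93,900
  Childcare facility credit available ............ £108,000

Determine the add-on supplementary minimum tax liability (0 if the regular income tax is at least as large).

Supplementary minimum tax:
  Adjusted income: £653,700 + £64,900 + £49,200 + £189,000 + £93,900 = £1,050,700
  Exemption: 20% × (£1,050,700 − £385,000) = £133,140 ≥ £118,000, so the exemption is fully phased out
  Base: £1,050,700 − £0 = £1,050,700
  £1,050,700 × 14% = £147,098

Regular income tax:
  £66,000 × 11% = £7,260
  £361,000 × 18% = £64,980
  £88,000 × 25% = £22,000
  £138,700 × 36% = £49,932
  → £144,172
  Less childcare facility credit £108,000 → £36,172

Excess of supplementary minimum tax over regular income tax: £147,098 − £36,172 = £110,926.

£110,926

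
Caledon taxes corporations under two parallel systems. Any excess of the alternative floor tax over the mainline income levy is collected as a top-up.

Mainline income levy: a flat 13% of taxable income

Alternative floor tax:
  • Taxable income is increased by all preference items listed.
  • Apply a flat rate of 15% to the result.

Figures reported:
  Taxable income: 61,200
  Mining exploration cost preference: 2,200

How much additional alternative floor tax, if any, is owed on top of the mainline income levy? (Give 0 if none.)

1,554

Alternative floor tax:
  Adjusted income: 61,200 + 2,200 = 63,400
  63,400 × 15% = 9,510

Mainline income levy:
  61,200 × 13% = 7,956

Excess of alternative floor tax over mainline income levy: 9,510 − 7,956 = 1,554.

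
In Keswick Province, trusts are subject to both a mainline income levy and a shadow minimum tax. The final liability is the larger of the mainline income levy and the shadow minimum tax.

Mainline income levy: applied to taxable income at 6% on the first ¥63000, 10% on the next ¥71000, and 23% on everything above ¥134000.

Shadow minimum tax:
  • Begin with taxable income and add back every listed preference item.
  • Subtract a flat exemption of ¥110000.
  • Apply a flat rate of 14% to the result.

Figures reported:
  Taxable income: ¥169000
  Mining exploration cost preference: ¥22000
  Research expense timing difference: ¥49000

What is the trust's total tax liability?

¥18930

Mainline income levy:
  ¥63000 × 6% = ¥3780
  ¥71000 × 10% = ¥7100
  ¥35000 × 23% = ¥8050
  → ¥18930

Shadow minimum tax:
  Adjusted income: ¥169000 + ¥22000 + ¥49000 = ¥240000
  Less exemption ¥110000 → base ¥130000
  ¥130000 × 14% = ¥18200

¥18930 > ¥18200, so the mainline income levy governs.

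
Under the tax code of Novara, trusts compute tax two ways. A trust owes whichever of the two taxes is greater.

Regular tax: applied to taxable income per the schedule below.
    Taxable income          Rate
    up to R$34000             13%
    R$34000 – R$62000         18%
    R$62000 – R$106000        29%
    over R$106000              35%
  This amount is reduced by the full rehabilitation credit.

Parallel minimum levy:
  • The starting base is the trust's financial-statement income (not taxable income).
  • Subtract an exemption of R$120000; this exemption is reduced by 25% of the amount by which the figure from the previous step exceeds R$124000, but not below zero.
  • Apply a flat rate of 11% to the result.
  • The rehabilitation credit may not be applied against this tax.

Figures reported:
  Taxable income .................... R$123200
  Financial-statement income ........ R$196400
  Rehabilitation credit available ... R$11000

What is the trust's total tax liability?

R$17240

Regular tax:
  R$34000 × 13% = R$4420
  R$28000 × 18% = R$5040
  R$44000 × 29% = R$12760
  R$17200 × 35% = R$6020
  → R$28240
  Less rehabilitation credit R$11000 → R$17240

Parallel minimum levy:
  Base (financial-statement income): R$196400
  Exemption: R$120000 − 25% × (R$196400 − R$124000) = R$120000 − R$18100 = R$101900
  Base: R$196400 − R$101900 = R$94500
  R$94500 × 11% = R$10395

R$17240 > R$10395, so the regular tax governs.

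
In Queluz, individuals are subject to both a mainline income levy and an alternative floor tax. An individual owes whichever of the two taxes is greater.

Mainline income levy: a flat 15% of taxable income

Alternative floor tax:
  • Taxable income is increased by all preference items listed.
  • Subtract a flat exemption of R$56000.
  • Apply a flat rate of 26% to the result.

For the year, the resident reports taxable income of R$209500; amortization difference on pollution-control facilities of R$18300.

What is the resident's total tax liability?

Mainline income levy:
  R$209500 × 15% = R$31425

Alternative floor tax:
  Adjusted income: R$209500 + R$18300 = R$227800
  Less exemption R$56000 → base R$171800
  R$171800 × 26% = R$44668

R$44668 > R$31425, so the alternative floor tax is the binding amount.

R$44668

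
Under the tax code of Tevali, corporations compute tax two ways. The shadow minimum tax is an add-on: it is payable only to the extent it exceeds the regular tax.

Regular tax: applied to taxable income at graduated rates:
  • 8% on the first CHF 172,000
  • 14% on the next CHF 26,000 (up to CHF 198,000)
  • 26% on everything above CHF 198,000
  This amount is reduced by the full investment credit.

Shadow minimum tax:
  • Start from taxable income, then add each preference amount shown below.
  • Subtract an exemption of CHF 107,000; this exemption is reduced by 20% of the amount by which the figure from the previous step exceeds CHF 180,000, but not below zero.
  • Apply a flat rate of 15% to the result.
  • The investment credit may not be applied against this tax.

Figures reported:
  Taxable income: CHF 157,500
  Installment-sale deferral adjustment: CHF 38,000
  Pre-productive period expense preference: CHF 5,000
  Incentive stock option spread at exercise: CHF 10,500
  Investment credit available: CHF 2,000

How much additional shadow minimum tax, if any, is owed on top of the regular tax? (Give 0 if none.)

Regular tax:
  CHF 157,500 × 8% = CHF 12,600
  Less investment credit CHF 2,000 → CHF 10,600

Shadow minimum tax:
  Adjusted income: CHF 157,500 + CHF 38,000 + CHF 5,000 + CHF 10,500 = CHF 211,000
  Exemption: CHF 107,000 − 20% × (CHF 211,000 − CHF 180,000) = CHF 107,000 − CHF 6,200 = CHF 100,800
  Base: CHF 211,000 − CHF 100,800 = CHF 110,200
  CHF 110,200 × 15% = CHF 16,530

Excess of shadow minimum tax over regular tax: CHF 16,530 − CHF 10,600 = CHF 5,930.

CHF 5,930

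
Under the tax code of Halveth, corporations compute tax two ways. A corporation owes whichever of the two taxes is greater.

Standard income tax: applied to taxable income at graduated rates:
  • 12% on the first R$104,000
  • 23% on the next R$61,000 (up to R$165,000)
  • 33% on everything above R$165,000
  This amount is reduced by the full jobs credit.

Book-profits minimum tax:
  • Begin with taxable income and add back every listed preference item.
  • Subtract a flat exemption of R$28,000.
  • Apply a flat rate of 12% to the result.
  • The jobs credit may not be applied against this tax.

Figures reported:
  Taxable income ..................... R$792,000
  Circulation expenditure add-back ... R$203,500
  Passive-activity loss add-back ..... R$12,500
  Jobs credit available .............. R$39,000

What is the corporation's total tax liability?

Book-profits minimum tax:
  Adjusted income: R$792,000 + R$203,500 + R$12,500 = R$1,008,000
  Less exemption R$28,000 → base R$980,000
  R$980,000 × 12% = R$117,600

Standard income tax:
  R$104,000 × 12% = R$12,480
  R$61,000 × 23% = R$14,030
  R$627,000 × 33% = R$206,910
  → R$233,420
  Less jobs credit R$39,000 → R$194,420

R$194,420 > R$117,600, so the standard income tax governs.

R$194,420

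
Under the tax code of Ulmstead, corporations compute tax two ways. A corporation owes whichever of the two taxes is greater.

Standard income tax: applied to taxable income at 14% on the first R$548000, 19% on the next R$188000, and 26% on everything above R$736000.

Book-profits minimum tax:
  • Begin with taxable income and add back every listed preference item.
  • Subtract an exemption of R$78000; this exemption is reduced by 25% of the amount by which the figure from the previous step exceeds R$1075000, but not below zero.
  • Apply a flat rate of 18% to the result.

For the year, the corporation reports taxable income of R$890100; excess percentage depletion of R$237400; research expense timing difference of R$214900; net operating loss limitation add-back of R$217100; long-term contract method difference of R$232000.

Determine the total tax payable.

R$322470

Book-profits minimum tax:
  Adjusted income: R$890100 + R$237400 + R$214900 + R$217100 + R$232000 = R$1791500
  Exemption: 25% × (R$1791500 − R$1075000) = R$179125 ≥ R$78000, so the exemption is fully phased out
  Base: R$1791500 − R$0 = R$1791500
  R$1791500 × 18% = R$322470

Standard income tax:
  R$548000 × 14% = R$76720
  R$188000 × 19% = R$35720
  R$154100 × 26% = R$40066
  → R$152506

R$322470 > R$152506, so the book-profits minimum tax is the binding amount.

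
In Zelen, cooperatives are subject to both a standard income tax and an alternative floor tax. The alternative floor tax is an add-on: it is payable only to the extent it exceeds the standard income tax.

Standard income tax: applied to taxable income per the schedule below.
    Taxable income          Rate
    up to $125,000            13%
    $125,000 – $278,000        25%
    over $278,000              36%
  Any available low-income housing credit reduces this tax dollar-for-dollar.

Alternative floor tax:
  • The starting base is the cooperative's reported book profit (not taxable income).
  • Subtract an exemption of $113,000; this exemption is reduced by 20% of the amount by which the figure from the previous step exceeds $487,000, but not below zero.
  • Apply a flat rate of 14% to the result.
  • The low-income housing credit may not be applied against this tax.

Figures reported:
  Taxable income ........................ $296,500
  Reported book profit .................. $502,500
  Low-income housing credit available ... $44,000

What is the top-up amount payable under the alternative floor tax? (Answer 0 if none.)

Standard income tax:
  $125,000 × 13% = $16,250
  $153,000 × 25% = $38,250
  $18,500 × 36% = $6,660
  → $61,160
  Less low-income housing credit $44,000 → $17,160

Alternative floor tax:
  Base (reported book profit): $502,500
  Exemption: $113,000 − 20% × ($502,500 − $487,000) = $113,000 − $3,100 = $109,900
  Base: $502,500 − $109,900 = $392,600
  $392,600 × 14% = $54,964

Excess of alternative floor tax over standard income tax: $54,964 − $17,160 = $37,804.

$37,804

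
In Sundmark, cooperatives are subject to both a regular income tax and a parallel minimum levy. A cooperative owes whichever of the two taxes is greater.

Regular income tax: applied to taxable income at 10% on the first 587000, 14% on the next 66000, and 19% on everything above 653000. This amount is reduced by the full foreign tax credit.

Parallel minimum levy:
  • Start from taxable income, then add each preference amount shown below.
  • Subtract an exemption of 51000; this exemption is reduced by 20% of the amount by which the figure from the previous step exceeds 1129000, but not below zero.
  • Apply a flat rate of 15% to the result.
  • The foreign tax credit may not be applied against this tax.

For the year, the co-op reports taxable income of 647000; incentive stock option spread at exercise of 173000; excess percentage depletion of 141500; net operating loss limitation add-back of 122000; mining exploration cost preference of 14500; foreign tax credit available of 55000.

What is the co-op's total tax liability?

157050

Regular income tax:
  587000 × 10% = 58700
  60000 × 14% = 8400
  → 67100
  Less foreign tax credit 55000 → 12100

Parallel minimum levy:
  Adjusted income: 647000 + 173000 + 141500 + 122000 + 14500 = 1098000
  Exemption: 1098000 ≤ 1129000, so full 51000 applies
  Base: 1098000 − 51000 = 1047000
  1047000 × 15% = 157050

157050 > 12100, so the parallel minimum levy is the binding amount.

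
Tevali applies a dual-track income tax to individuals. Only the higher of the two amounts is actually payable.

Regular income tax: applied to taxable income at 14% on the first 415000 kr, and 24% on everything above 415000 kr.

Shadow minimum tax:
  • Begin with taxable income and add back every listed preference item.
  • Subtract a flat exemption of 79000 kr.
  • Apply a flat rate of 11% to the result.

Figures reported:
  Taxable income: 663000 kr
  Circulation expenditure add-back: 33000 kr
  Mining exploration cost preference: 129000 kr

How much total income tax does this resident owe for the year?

117620 kr

Shadow minimum tax:
  Adjusted income: 663000 kr + 33000 kr + 129000 kr = 825000 kr
  Less exemption 79000 kr → base 746000 kr
  746000 kr × 11% = 82060 kr

Regular income tax:
  415000 kr × 14% = 58100 kr
  248000 kr × 24% = 59520 kr
  → 117620 kr

117620 kr > 82060 kr, so the regular income tax governs.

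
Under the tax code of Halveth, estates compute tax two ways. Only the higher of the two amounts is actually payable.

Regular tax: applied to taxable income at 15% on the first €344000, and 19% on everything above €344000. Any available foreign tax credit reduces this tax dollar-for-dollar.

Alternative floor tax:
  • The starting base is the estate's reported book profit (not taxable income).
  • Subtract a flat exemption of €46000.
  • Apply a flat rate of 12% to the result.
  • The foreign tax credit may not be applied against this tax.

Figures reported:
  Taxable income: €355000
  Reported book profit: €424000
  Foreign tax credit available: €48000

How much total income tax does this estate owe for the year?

Alternative floor tax:
  Base (reported book profit): €424000
  Less exemption €46000 → base €378000
  €378000 × 12% = €45360

Regular tax:
  €344000 × 15% = €51600
  €11000 × 19% = €2090
  → €53690
  Less foreign tax credit €48000 → €5690

€45360 > €5690, so the alternative floor tax is the binding amount.

€45360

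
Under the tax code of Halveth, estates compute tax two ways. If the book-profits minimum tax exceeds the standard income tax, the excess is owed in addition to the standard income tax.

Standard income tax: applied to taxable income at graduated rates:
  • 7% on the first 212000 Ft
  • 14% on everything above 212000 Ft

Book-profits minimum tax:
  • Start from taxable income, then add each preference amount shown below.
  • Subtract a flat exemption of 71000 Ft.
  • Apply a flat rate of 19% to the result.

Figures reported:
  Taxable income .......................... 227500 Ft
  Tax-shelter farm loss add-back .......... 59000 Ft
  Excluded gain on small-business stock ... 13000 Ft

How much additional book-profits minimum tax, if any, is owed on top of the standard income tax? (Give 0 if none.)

Standard income tax:
  212000 Ft × 7% = 14840 Ft
  15500 Ft × 14% = 2170 Ft
  → 17010 Ft

Book-profits minimum tax:
  Adjusted income: 227500 Ft + 59000 Ft + 13000 Ft = 299500 Ft
  Less exemption 71000 Ft → base 228500 Ft
  228500 Ft × 19% = 43415 Ft

Excess of book-profits minimum tax over standard income tax: 43415 Ft − 17010 Ft = 26405 Ft.

26405 Ft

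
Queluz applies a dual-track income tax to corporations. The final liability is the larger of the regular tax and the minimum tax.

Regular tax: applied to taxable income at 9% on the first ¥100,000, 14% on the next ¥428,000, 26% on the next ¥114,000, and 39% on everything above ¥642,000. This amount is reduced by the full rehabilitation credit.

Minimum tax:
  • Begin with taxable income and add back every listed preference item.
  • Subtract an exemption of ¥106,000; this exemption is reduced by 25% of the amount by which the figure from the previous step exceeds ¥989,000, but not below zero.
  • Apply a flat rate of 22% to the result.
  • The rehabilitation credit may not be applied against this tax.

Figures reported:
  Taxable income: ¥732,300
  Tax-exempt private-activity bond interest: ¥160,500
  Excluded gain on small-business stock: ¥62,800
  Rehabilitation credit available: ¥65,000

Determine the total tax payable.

Regular tax:
  ¥100,000 × 9% = ¥9,000
  ¥428,000 × 14% = ¥59,920
  ¥114,000 × 26% = ¥29,640
  ¥90,300 × 39% = ¥35,217
  → ¥133,777
  Less rehabilitation credit ¥65,000 → ¥68,777

Minimum tax:
  Adjusted income: ¥732,300 + ¥160,500 + ¥62,800 = ¥955,600
  Exemption: ¥955,600 ≤ ¥989,000, so full ¥106,000 applies
  Base: ¥955,600 − ¥106,000 = ¥849,600
  ¥849,600 × 22% = ¥186,912

¥186,912 > ¥68,777, so the minimum tax is the binding amount.

¥186,912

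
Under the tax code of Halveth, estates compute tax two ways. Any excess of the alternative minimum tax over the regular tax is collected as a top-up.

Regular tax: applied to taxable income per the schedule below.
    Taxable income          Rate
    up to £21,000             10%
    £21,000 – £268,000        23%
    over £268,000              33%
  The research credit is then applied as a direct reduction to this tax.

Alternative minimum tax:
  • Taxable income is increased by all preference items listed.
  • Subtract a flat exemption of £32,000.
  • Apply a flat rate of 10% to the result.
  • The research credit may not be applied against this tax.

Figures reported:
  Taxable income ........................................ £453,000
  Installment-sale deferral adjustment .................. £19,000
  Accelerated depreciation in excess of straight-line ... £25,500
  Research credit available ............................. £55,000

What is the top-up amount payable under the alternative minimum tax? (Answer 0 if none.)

Alternative minimum tax:
  Adjusted income: £453,000 + £19,000 + £25,500 = £497,500
  Less exemption £32,000 → base £465,500
  £465,500 × 10% = £46,550

Regular tax:
  £21,000 × 10% = £2,100
  £247,000 × 23% = £56,810
  £185,000 × 33% = £61,050
  → £119,960
  Less research credit £55,000 → £64,960

£46,550 ≤ £64,960, so no add-on is due.

£0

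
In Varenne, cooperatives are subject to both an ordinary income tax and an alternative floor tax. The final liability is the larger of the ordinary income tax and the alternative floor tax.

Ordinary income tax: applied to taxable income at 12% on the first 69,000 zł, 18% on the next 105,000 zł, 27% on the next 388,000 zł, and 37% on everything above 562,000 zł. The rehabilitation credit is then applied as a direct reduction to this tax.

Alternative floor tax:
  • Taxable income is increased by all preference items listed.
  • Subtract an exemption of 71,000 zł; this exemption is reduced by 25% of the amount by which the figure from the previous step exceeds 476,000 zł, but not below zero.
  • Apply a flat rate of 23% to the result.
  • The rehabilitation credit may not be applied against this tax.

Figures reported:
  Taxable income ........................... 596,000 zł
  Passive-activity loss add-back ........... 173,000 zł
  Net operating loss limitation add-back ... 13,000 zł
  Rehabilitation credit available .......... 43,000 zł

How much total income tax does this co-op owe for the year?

Ordinary income tax:
  69,000 zł × 12% = 8,280 zł
  105,000 zł × 18% = 18,900 zł
  388,000 zł × 27% = 104,760 zł
  34,000 zł × 37% = 12,580 zł
  → 144,520 zł
  Less rehabilitation credit 43,000 zł → 101,520 zł

Alternative floor tax:
  Adjusted income: 596,000 zł + 173,000 zł + 13,000 zł = 782,000 zł
  Exemption: 25% × (782,000 zł − 476,000 zł) = 76,500 zł ≥ 71,000 zł, so the exemption is fully phased out
  Base: 782,000 zł − 0 zł = 782,000 zł
  782,000 zł × 23% = 179,860 zł

179,860 zł > 101,520 zł, so the alternative floor tax is the binding amount.

179,860 zł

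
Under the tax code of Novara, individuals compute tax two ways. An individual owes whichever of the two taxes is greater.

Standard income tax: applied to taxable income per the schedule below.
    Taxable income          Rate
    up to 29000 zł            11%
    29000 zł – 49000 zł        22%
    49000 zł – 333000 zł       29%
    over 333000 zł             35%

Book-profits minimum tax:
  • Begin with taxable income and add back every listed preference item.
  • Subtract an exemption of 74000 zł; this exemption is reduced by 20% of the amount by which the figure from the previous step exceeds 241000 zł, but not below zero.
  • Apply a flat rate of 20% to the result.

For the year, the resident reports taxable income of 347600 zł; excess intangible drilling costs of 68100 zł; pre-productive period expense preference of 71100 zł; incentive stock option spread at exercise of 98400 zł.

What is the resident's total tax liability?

116008 zł

Book-profits minimum tax:
  Adjusted income: 347600 zł + 68100 zł + 71100 zł + 98400 zł = 585200 zł
  Exemption: 74000 zł − 20% × (585200 zł − 241000 zł) = 74000 zł − 68840 zł = 5160 zł
  Base: 585200 zł − 5160 zł = 580040 zł
  580040 zł × 20% = 116008 zł

Standard income tax:
  29000 zł × 11% = 3190 zł
  20000 zł × 22% = 4400 zł
  284000 zł × 29% = 82360 zł
  14600 zł × 35% = 5110 zł
  → 95060 zł

116008 zł > 95060 zł, so the book-profits minimum tax is the binding amount.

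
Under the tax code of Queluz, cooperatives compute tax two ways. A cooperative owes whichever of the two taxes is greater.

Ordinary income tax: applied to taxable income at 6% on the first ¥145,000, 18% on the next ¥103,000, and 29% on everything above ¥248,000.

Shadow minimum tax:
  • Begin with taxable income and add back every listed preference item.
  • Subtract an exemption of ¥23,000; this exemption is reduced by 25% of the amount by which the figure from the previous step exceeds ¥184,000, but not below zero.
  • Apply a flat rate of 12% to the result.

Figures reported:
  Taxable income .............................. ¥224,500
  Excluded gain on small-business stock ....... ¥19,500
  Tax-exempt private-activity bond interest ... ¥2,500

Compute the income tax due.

Shadow minimum tax:
  Adjusted income: ¥224,500 + ¥19,500 + ¥2,500 = ¥246,500
  Exemption: ¥23,000 − 25% × (¥246,500 − ¥184,000) = ¥23,000 − ¥15,625 = ¥7,375
  Base: ¥246,500 − ¥7,375 = ¥239,125
  ¥239,125 × 12% = ¥28,695

Ordinary income tax:
  ¥145,000 × 6% = ¥8,700
  ¥79,500 × 18% = ¥14,310
  → ¥23,010

¥28,695 > ¥23,010, so the shadow minimum tax is the binding amount.

¥28,695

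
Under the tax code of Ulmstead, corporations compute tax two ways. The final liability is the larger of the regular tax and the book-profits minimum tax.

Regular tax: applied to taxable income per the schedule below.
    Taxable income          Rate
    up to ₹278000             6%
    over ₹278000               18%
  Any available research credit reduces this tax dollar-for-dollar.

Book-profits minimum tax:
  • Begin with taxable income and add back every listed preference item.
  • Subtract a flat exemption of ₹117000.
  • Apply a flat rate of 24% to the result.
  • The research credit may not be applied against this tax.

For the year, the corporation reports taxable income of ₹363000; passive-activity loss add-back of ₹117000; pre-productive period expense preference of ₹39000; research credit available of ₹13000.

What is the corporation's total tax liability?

₹96480

Regular tax:
  ₹278000 × 6% = ₹16680
  ₹85000 × 18% = ₹15300
  → ₹31980
  Less research credit ₹13000 → ₹18980

Book-profits minimum tax:
  Adjusted income: ₹363000 + ₹117000 + ₹39000 = ₹519000
  Less exemption ₹117000 → base ₹402000
  ₹402000 × 24% = ₹96480

₹96480 > ₹18980, so the book-profits minimum tax is the binding amount.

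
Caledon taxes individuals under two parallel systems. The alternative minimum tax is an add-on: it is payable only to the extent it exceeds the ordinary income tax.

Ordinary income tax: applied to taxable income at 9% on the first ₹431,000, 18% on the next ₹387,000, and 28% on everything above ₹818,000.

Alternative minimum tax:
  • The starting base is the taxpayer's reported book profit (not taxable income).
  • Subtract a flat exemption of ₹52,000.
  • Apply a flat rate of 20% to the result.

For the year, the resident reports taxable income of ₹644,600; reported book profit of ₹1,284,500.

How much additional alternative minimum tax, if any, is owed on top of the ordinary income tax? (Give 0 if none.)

₹169,262

Alternative minimum tax:
  Base (reported book profit): ₹1,284,500
  Less exemption ₹52,000 → base ₹1,232,500
  ₹1,232,500 × 20% = ₹246,500

Ordinary income tax:
  ₹431,000 × 9% = ₹38,790
  ₹213,600 × 18% = ₹38,448
  → ₹77,238

Excess of alternative minimum tax over ordinary income tax: ₹246,500 − ₹77,238 = ₹169,262.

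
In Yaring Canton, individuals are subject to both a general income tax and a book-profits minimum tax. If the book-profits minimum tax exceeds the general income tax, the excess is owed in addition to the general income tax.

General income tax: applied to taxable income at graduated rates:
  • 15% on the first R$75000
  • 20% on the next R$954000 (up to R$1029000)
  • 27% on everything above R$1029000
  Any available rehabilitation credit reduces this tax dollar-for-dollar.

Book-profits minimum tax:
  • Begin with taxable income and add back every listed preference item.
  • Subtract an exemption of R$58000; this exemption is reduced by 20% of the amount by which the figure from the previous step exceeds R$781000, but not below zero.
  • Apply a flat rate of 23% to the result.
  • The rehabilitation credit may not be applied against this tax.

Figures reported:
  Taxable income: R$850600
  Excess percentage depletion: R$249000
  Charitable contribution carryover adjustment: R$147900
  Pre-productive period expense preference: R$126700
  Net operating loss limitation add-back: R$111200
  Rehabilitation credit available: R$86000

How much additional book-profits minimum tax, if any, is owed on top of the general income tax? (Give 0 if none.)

Book-profits minimum tax:
  Adjusted income: R$850600 + R$249000 + R$147900 + R$126700 + R$111200 = R$1485400
  Exemption: 20% × (R$1485400 − R$781000) = R$140880 ≥ R$58000, so the exemption is fully phased out
  Base: R$1485400 − R$0 = R$1485400
  R$1485400 × 23% = R$341642

General income tax:
  R$75000 × 15% = R$11250
  R$775600 × 20% = R$155120
  → R$166370
  Less rehabilitation credit R$86000 → R$80370

Excess of book-profits minimum tax over general income tax: R$341642 − R$80370 = R$261272.

R$261272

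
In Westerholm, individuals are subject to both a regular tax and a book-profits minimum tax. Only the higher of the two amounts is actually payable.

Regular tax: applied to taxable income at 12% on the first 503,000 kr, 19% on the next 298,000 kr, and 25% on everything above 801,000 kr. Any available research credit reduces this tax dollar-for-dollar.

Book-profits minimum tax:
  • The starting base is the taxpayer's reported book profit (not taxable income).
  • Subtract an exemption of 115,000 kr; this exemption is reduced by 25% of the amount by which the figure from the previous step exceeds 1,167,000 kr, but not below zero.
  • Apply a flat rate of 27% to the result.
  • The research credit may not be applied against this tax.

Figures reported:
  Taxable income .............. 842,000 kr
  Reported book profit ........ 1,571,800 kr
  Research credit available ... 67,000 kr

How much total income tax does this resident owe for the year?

420,660 kr

Book-profits minimum tax:
  Base (reported book profit): 1,571,800 kr
  Exemption: 115,000 kr − 25% × (1,571,800 kr − 1,167,000 kr) = 115,000 kr − 101,200 kr = 13,800 kr
  Base: 1,571,800 kr − 13,800 kr = 1,558,000 kr
  1,558,000 kr × 27% = 420,660 kr

Regular tax:
  503,000 kr × 12% = 60,360 kr
  298,000 kr × 19% = 56,620 kr
  41,000 kr × 25% = 10,250 kr
  → 127,230 kr
  Less research credit 67,000 kr → 60,230 kr

420,660 kr > 60,230 kr, so the book-profits minimum tax is the binding amount.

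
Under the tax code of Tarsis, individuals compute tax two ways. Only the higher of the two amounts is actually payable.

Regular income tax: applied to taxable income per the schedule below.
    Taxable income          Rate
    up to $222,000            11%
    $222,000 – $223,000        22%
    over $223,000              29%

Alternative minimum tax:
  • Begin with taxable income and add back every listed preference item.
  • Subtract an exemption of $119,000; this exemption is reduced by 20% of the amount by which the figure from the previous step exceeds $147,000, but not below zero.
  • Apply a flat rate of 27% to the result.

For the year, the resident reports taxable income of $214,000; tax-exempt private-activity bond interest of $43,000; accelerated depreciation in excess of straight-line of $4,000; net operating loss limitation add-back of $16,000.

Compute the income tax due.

$49,680

Alternative minimum tax:
  Adjusted income: $214,000 + $43,000 + $4,000 + $16,000 = $277,000
  Exemption: $119,000 − 20% × ($277,000 − $147,000) = $119,000 − $26,000 = $93,000
  Base: $277,000 − $93,000 = $184,000
  $184,000 × 27% = $49,680

Regular income tax:
  $214,000 × 11% = $23,540

$49,680 > $23,540, so the alternative minimum tax is the binding amount.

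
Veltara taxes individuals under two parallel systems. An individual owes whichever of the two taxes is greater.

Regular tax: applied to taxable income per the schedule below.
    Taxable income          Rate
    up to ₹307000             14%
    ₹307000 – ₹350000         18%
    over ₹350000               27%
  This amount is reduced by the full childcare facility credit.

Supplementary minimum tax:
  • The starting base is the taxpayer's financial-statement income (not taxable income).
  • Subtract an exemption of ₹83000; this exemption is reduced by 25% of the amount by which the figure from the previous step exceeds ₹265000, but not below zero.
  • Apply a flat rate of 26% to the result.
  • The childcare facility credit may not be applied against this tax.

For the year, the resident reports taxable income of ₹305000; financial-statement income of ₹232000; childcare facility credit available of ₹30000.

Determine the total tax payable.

Regular tax:
  ₹305000 × 14% = ₹42700
  Less childcare facility credit ₹30000 → ₹12700

Supplementary minimum tax:
  Base (financial-statement income): ₹232000
  Exemption: ₹232000 ≤ ₹265000, so full ₹83000 applies
  Base: ₹232000 − ₹83000 = ₹149000
  ₹149000 × 26% = ₹38740

₹38740 > ₹12700, so the supplementary minimum tax is the binding amount.

₹38740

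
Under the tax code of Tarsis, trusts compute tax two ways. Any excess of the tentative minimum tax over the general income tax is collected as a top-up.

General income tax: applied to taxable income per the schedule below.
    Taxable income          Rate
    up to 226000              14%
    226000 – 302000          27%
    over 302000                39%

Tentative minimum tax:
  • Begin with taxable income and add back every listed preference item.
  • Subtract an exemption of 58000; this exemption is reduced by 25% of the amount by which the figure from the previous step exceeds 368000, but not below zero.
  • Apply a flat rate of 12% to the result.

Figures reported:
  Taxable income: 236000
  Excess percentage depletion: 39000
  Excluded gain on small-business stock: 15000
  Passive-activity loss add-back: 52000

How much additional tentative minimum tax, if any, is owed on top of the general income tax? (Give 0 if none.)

0

Tentative minimum tax:
  Adjusted income: 236000 + 39000 + 15000 + 52000 = 342000
  Exemption: 342000 ≤ 368000, so full 58000 applies
  Base: 342000 − 58000 = 284000
  284000 × 12% = 34080

General income tax:
  226000 × 14% = 31640
  10000 × 27% = 2700
  → 34340

34080 ≤ 34340, so no add-on is due.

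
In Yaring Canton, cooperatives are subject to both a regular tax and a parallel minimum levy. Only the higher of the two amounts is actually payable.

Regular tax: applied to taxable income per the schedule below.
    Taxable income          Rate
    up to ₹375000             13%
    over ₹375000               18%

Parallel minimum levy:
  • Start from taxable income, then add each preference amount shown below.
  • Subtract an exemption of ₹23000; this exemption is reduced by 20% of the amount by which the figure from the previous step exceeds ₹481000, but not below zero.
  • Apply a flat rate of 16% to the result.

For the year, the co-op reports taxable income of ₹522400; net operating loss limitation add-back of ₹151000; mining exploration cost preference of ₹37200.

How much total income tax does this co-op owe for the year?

₹113696

Parallel minimum levy:
  Adjusted income: ₹522400 + ₹151000 + ₹37200 = ₹710600
  Exemption: 20% × (₹710600 − ₹481000) = ₹45920 ≥ ₹23000, so the exemption is fully phased out
  Base: ₹710600 − ₹0 = ₹710600
  ₹710600 × 16% = ₹113696

Regular tax:
  ₹375000 × 13% = ₹48750
  ₹147400 × 18% = ₹26532
  → ₹75282

₹113696 > ₹75282, so the parallel minimum levy is the binding amount.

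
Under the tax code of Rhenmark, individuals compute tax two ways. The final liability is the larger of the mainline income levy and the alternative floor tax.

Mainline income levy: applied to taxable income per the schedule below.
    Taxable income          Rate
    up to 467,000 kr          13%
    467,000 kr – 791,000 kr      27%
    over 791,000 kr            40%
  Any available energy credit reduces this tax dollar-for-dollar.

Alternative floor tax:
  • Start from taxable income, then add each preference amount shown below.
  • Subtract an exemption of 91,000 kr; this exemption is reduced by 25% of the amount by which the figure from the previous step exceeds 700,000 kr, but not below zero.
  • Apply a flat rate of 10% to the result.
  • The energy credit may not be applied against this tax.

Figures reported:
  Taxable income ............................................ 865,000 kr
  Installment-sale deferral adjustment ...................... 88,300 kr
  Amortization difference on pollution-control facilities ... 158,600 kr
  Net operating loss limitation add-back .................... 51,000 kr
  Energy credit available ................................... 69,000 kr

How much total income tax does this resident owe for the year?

Alternative floor tax:
  Adjusted income: 865,000 kr + 88,300 kr + 158,600 kr + 51,000 kr = 1,162,900 kr
  Exemption: 25% × (1,162,900 kr − 700,000 kr) = 115,725 kr ≥ 91,000 kr, so the exemption is fully phased out
  Base: 1,162,900 kr − 0 kr = 1,162,900 kr
  1,162,900 kr × 10% = 116,290 kr

Mainline income levy:
  467,000 kr × 13% = 60,710 kr
  324,000 kr × 27% = 87,480 kr
  74,000 kr × 40% = 29,600 kr
  → 177,790 kr
  Less energy credit 69,000 kr → 108,790 kr

116,290 kr > 108,790 kr, so the alternative floor tax is the binding amount.

116,290 kr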